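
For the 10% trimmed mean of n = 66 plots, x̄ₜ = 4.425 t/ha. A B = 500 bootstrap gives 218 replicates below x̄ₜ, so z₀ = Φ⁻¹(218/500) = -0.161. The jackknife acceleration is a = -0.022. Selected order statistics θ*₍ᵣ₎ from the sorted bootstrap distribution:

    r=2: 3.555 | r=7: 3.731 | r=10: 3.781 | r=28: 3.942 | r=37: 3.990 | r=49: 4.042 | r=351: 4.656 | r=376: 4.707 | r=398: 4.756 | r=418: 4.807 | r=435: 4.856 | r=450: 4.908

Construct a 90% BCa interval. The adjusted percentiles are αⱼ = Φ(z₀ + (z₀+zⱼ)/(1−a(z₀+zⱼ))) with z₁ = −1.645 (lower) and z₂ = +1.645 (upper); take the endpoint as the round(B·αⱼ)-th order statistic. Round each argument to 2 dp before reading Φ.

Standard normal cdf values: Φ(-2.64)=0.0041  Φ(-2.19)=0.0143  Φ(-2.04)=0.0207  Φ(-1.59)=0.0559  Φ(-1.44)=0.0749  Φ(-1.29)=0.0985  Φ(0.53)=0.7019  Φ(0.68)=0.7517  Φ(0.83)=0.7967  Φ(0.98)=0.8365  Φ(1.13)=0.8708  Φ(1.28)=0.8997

Lower: z₀ + z₁ = -0.161 + (-1.645) = -1.806; 1 − a(z₀+z₁) = 1 − (-0.022)(-1.806) = 0.9603; argument = -0.161 + (-1.806)/0.9603 = -2.0417 → -2.04.
α₁ = Φ(-2.04) = 0.0207; rank = round(500 × 0.0207) = 10; θ*₍10₎ = 3.781.
Upper: z₀ + z₂ = 1.484; 1 − a(z₀+z₂) = 1.0326; argument = 1.2761 → 1.28; α₂ = 0.8997; rank = 450; θ*₍450₎ = 4.908.

(3.781, 4.908)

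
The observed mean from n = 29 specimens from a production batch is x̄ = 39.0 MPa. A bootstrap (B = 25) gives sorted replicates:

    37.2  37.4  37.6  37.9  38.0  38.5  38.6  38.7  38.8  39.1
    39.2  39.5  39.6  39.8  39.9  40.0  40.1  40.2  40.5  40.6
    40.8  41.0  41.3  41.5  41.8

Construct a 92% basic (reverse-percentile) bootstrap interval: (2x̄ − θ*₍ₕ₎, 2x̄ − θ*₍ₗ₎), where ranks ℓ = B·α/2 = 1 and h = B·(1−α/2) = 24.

(36.5, 40.8)

Percentile endpoints at ranks 1 and 24: θ*₍1₎ = 37.2, θ*₍24₎ = 41.5.
Basic interval reflects these around x̄:
  lower = 2 × 39.0 − 41.5 = 36.5
  upper = 2 × 39.0 − 37.2 = 40.8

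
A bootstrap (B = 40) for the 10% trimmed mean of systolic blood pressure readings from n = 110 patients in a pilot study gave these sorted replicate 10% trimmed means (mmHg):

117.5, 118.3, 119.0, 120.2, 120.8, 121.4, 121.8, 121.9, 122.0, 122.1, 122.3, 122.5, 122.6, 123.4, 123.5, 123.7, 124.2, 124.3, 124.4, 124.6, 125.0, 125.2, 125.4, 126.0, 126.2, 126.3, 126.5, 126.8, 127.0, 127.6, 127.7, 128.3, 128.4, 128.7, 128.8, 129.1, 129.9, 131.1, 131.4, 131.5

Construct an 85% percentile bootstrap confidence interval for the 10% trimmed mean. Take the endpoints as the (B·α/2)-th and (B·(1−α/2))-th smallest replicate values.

(119.0, 129.9)

α = 0.15; lower rank = 40 × 0.075 = 3; upper rank = 40 × 0.925 = 37.
The 3rd smallest replicate is 119.0; the 37th is 129.9.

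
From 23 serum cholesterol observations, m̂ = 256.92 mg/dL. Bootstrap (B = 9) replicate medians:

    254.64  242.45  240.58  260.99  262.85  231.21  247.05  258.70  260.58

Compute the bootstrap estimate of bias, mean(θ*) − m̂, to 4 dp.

bias = −5.9144

mean(θ*) = (254.64 + 242.45 + 240.58 + 260.99 + 262.85 + 231.21 + 247.05 + 258.70 + 260.58) / 9 = 251.00556
bias = 251.00556 − 256.92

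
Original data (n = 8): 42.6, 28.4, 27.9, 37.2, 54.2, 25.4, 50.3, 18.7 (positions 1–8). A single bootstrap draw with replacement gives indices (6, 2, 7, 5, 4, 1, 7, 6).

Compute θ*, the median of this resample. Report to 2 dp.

Resample values: 25.4, 28.4, 50.3, 54.2, 37.2, 42.6, 50.3, 25.4.
Sorted: 25.4, 25.4, 28.4, 37.2, 42.6, 50.3, 50.3, 54.2
Median = average of the two middle values = 39.90

θ* = 39.90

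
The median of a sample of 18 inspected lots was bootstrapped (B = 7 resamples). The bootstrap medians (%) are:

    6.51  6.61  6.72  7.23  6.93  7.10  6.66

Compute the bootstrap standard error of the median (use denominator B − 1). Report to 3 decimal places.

Bootstrap SE is the standard deviation of the 7 replicate medians.
Mean of replicates: (6.51 + 6.61 + 6.72 + 7.23 + 6.93 + 7.10 + 6.66) / 7 = 47.7600 / 7 = 6.8229
Sum of squared deviations: (−0.3129)² + (−0.2129)² + (−0.1029)² + (+0.4071)² + (+0.1071)² + (+0.2771)² + (−0.1629)² = 0.4343
Variance = 0.4343 / 6 = 0.0724
SE* = √0.0724

SE* = 0.269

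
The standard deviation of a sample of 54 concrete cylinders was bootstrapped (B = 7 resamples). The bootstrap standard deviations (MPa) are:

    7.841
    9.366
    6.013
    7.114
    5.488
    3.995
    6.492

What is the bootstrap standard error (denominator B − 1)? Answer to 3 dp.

SE* = 1.724

Bootstrap SE is the standard deviation of the 7 replicate standard deviations.
Mean of replicates: (7.841 + 9.366 + 6.013 + 7.114 + 5.488 + 3.995 + 6.492) / 7 = 46.3090 / 7 = 6.6156
Sum of squared deviations: (+1.2254)² + (+2.7504)² + (−0.6026)² + (+0.4984)² + (−1.1276)² + (−2.6206)² + (−0.1236)² = 17.8321
Variance = 17.8321 / 6 = 2.9720
SE* = √2.9720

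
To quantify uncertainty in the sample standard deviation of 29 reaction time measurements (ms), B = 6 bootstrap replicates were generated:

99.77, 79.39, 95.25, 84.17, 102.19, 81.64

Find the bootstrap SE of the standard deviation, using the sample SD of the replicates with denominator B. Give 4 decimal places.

SE* = 9.0101

Bootstrap SE is the standard deviation of the 6 replicate standard deviations.
Mean of replicates: (99.77 + 79.39 + 95.25 + 84.17 + 102.19 + 81.64) / 6 = 542.41000 / 6 = 90.40167
Sum of squared deviations: (+9.36833)² + (−11.01167)² + (+4.84833)² + (−6.23167)² + (+11.78833)² + (−8.76167)² = 487.09408
Variance = 487.09408 / 6 = 81.18235
SE* = √81.18235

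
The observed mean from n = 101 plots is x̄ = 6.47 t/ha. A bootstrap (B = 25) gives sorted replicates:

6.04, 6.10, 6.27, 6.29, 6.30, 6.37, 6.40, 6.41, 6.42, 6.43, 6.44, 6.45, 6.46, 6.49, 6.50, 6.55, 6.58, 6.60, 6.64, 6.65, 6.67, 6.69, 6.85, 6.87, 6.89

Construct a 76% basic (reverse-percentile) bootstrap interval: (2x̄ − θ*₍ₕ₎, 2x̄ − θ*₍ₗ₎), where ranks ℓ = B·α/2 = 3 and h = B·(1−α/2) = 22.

(6.25, 6.67)

Percentile endpoints at ranks 3 and 22: θ*₍3₎ = 6.27, θ*₍22₎ = 6.69.
Basic interval reflects these around x̄:
  lower = 2 × 6.47 − 6.69 = 6.25
  upper = 2 × 6.47 − 6.27 = 6.67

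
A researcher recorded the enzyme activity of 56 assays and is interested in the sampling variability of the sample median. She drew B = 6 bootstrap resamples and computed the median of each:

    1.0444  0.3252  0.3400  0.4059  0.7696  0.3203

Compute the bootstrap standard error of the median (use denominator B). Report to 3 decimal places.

Bootstrap SE is the standard deviation of the 6 replicate medians.
Mean of replicates: (1.0444 + 0.3252 + 0.3400 + 0.4059 + 0.7696 + 0.3203) / 6 = 3.20540 / 6 = 0.53423
Sum of squared deviations: (+0.51017)² + (−0.20903)² + (−0.19423)² + (−0.12833)² + (+0.23537)² + (−0.21393)² = 0.45933
Variance = 0.45933 / 6 = 0.07655
SE* = √0.07655

SE* = 0.277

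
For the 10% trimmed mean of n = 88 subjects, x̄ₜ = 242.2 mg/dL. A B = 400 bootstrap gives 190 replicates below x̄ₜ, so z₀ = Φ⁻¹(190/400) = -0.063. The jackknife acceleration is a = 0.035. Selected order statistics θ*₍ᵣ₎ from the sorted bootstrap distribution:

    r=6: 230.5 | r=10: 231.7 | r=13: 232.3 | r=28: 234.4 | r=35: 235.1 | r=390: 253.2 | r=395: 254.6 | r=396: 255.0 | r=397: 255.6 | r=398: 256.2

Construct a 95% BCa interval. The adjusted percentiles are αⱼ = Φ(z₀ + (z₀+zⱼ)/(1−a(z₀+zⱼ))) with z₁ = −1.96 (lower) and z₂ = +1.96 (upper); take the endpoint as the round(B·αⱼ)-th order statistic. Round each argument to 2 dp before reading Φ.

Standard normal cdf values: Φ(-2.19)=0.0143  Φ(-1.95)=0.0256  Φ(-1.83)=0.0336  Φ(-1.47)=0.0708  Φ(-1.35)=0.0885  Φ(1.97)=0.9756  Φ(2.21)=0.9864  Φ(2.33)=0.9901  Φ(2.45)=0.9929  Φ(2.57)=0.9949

(231.7, 253.2)

Lower: z₀ + z₁ = -0.063 + (-1.960) = -2.023; 1 − a(z₀+z₁) = 1 − (0.035)(-2.023) = 1.0708; argument = -0.063 + (-2.023)/1.0708 = -1.9522 → -1.95.
α₁ = Φ(-1.95) = 0.0256; rank = round(400 × 0.0256) = 10; θ*₍10₎ = 231.7.
Upper: z₀ + z₂ = 1.897; 1 − a(z₀+z₂) = 0.9336; argument = 1.9689 → 1.97; α₂ = 0.9756; rank = 390; θ*₍390₎ = 253.2.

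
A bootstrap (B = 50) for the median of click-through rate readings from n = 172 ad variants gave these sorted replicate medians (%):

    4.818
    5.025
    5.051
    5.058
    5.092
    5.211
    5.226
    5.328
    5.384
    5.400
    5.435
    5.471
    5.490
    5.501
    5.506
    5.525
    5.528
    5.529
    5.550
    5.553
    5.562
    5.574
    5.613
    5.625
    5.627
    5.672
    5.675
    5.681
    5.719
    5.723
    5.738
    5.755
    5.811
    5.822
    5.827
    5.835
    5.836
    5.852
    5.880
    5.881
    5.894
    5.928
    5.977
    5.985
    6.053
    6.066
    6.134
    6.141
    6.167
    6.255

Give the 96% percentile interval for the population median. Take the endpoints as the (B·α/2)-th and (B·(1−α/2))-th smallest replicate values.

α = 0.04; lower rank = 50 × 0.020 = 1; upper rank = 50 × 0.980 = 49.
The 1st smallest replicate is 4.818; the 49th is 6.167.

(4.818, 6.167)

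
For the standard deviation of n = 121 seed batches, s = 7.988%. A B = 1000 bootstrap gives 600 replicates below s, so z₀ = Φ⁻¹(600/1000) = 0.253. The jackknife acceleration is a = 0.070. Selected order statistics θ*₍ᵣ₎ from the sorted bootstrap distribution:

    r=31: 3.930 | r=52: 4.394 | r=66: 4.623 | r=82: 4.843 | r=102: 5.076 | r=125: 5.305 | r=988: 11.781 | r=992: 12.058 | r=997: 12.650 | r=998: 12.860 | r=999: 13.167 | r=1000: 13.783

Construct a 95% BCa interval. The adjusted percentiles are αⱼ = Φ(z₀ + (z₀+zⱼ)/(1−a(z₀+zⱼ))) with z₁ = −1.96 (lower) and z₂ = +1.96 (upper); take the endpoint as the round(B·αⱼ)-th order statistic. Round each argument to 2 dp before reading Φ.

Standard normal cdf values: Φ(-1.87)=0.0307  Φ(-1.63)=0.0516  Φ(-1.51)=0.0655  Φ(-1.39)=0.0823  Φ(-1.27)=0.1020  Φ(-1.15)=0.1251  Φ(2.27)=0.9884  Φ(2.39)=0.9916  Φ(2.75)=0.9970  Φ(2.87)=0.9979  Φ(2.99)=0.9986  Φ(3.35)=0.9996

(5.076, 12.860)

Lower: z₀ + z₁ = 0.253 + (-1.960) = -1.707; 1 − a(z₀+z₁) = 1 − (0.070)(-1.707) = 1.1195; argument = 0.253 + (-1.707)/1.1195 = -1.2718 → -1.27.
α₁ = Φ(-1.27) = 0.1020; rank = round(1000 × 0.1020) = 102; θ*₍102₎ = 5.076.
Upper: z₀ + z₂ = 2.213; 1 − a(z₀+z₂) = 0.8451; argument = 2.8717 → 2.87; α₂ = 0.9979; rank = 998; θ*₍998₎ = 12.860.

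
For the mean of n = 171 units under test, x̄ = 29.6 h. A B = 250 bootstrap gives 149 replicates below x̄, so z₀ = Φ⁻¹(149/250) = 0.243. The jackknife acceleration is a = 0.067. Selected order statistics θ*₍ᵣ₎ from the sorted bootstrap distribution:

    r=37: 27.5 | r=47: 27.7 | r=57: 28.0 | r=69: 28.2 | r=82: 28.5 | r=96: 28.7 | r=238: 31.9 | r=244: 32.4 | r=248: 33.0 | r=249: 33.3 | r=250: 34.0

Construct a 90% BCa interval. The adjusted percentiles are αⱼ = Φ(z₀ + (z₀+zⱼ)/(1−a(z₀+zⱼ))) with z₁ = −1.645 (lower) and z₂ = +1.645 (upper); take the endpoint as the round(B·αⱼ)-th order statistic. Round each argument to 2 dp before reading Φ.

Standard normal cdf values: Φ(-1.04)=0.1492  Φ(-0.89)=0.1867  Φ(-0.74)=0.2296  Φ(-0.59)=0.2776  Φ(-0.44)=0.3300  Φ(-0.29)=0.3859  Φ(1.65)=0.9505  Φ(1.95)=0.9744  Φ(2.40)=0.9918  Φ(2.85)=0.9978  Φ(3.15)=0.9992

Lower: z₀ + z₁ = 0.243 + (-1.645) = -1.402; 1 − a(z₀+z₁) = 1 − (0.067)(-1.402) = 1.0939; argument = 0.243 + (-1.402)/1.0939 = -1.0386 → -1.04.
α₁ = Φ(-1.04) = 0.1492; rank = round(250 × 0.1492) = 37; θ*₍37₎ = 27.5.
Upper: z₀ + z₂ = 1.888; 1 − a(z₀+z₂) = 0.8735; argument = 2.4044 → 2.40; α₂ = 0.9918; rank = 248; θ*₍248₎ = 33.0.

(27.5, 33.0)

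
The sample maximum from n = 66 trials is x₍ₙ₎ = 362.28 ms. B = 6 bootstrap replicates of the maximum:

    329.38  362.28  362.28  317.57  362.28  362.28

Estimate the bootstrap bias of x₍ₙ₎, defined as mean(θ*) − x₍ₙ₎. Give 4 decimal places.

bias = −12.9350

mean(θ*) = (329.38 + 362.28 + 362.28 + 317.57 + 362.28 + 362.28) / 6 = 349.34500
bias = 349.34500 − 362.28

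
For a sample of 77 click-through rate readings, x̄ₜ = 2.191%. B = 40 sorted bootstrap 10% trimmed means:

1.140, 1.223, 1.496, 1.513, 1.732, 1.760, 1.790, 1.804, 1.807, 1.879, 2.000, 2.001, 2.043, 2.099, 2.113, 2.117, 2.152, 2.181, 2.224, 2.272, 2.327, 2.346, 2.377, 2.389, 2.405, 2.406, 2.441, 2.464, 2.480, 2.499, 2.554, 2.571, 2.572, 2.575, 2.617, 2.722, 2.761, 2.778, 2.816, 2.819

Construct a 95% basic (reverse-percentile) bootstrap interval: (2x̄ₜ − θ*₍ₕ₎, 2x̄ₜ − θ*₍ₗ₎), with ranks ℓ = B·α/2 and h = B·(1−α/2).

Percentile endpoints at ranks 1 and 39: θ*₍1₎ = 1.140, θ*₍39₎ = 2.816.
Basic interval reflects these around x̄ₜ:
  lower = 2 × 2.191 − 2.816 = 1.566
  upper = 2 × 2.191 − 1.140 = 3.242

(1.566, 3.242)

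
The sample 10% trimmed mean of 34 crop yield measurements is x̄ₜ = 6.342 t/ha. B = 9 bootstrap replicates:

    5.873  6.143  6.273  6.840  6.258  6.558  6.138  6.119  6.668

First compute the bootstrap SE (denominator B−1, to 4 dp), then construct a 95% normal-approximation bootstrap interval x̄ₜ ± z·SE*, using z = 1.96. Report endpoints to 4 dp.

(5.7383, 6.9457)

Mean of replicates = 6.3189; sum of squared deviations = 0.7589; SE* = √(0.7589/8) = 0.3080
Margin = 1.96 × 0.3080 = 0.60368
Interval: 6.342 ± 0.60368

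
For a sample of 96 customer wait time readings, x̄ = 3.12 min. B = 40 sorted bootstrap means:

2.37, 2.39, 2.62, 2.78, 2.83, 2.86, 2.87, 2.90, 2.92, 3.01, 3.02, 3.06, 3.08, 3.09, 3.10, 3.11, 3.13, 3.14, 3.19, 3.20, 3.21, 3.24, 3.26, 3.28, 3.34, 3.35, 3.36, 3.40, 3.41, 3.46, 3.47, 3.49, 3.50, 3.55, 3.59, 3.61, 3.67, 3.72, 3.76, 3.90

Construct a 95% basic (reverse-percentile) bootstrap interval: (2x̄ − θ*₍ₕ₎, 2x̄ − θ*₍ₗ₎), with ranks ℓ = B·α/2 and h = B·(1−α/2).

Percentile endpoints at ranks 1 and 39: θ*₍1₎ = 2.37, θ*₍39₎ = 3.76.
Basic interval reflects these around x̄:
  lower = 2 × 3.12 − 3.76 = 2.48
  upper = 2 × 3.12 − 2.37 = 3.87

(2.48, 3.87)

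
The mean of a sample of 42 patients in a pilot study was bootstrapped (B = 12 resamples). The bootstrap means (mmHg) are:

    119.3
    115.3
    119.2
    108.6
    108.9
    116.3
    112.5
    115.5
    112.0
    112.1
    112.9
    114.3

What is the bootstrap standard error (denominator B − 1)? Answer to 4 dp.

SE* = 3.4455

Bootstrap SE is the standard deviation of the 12 replicate means.
Mean of replicates: (119.3 + 115.3 + 119.2 + 108.6 + 108.9 + 116.3 + 112.5 + 115.5 + 112.0 + 112.1 + 112.9 + 114.3) / 12 = 1366.90000 / 12 = 113.90833
Sum of squared deviations: (+5.39167)² + (+1.39167)² + (+5.29167)² + (−5.30833)² + (−5.00833)² + (+2.39167)² + (−1.40833)² + (+1.59167)² + (−1.90833)² + (−1.80833)² + (−1.00833)² + (+0.39167)² = 130.58917
Variance = 130.58917 / 11 = 11.87174
SE* = √11.87174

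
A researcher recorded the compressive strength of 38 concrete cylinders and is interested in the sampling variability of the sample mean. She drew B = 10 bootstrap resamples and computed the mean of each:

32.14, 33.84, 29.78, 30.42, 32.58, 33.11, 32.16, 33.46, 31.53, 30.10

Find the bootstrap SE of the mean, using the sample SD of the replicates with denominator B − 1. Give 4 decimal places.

SE* = 1.4263

Bootstrap SE is the standard deviation of the 10 replicate means.
Mean of replicates: (32.14 + 33.84 + 29.78 + 30.42 + 32.58 + 33.11 + 32.16 + 33.46 + 31.53 + 30.10) / 10 = 319.12000 / 10 = 31.91200
Sum of squared deviations: (+0.22800)² + (+1.92800)² + (−2.13200)² + (−1.49200)² + (+0.66800)² + (+1.19800)² + (+0.24800)² + (+1.54800)² + (−0.38200)² + (−1.81200)² = 18.30916
Variance = 18.30916 / 9 = 2.03435
SE* = √2.03435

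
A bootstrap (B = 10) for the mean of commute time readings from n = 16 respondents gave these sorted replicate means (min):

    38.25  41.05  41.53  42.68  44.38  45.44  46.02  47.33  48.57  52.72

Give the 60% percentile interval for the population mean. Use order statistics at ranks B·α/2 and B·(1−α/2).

(41.05, 47.33)

α = 0.40; lower rank = 10 × 0.200 = 2; upper rank = 10 × 0.800 = 8.
The 2nd smallest replicate is 41.05; the 8th is 47.33.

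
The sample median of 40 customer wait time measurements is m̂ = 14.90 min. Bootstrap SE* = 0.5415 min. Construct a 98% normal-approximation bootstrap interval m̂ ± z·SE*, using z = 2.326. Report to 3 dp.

(13.640, 16.160)

Margin = 2.326 × 0.5415 = 1.2595
Interval: 14.90 ± 1.2595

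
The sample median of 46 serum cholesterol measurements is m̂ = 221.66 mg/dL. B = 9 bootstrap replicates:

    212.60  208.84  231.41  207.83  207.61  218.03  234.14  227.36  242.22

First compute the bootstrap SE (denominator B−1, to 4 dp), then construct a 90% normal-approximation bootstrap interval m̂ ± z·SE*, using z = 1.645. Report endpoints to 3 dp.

(200.278, 243.042)

Mean of replicates = 221.1156; sum of squared deviations = 1351.6330; SE* = √(1351.6330/8) = 12.9982
Margin = 1.645 × 12.9982 = 21.3820
Interval: 221.66 ± 21.3820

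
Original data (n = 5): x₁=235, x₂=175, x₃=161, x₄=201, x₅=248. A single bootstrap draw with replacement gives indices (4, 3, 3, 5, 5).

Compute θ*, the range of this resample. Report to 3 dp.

θ* = 87.000

Resample values: 201, 161, 161, 248, 248.
Range = 248 − 161 = 87.000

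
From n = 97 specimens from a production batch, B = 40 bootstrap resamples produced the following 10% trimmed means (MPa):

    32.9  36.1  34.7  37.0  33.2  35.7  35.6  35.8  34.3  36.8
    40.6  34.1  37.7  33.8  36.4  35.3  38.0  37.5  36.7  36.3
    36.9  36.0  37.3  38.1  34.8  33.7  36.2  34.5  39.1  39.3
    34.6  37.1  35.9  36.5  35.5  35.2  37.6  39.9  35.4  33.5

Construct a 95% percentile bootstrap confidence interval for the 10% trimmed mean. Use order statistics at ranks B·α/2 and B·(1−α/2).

Sorted replicates: 32.9, 33.2, 33.5, 33.7, 33.8, 34.1, 34.3, 34.5, 34.6, 34.7, 34.8, 35.2, 35.3, 35.4, 35.5, 35.6, 35.7, 35.8, 35.9, 36.0, 36.1, 36.2, 36.3, 36.4, 36.5, 36.7, 36.8, 36.9, 37.0, 37.1, 37.3, 37.5, 37.6, 37.7, 38.0, 38.1, 39.1, 39.3, 39.9, 40.6
α = 0.05; lower rank = 40 × 0.025 = 1; upper rank = 40 × 0.975 = 39.
The 1st smallest replicate is 32.9; the 39th is 39.9.

(32.9, 39.9)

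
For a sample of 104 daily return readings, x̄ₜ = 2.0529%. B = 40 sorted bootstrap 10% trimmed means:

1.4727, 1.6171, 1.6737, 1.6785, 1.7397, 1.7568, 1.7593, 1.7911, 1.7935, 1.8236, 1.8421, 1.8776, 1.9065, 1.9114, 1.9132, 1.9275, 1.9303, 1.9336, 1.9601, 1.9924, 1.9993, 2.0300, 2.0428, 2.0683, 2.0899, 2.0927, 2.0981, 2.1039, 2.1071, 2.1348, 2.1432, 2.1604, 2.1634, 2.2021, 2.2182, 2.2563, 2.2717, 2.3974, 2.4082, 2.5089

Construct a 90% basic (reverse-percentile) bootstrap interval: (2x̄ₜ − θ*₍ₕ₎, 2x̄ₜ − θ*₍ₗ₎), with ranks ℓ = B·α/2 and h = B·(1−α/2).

Percentile endpoints at ranks 2 and 38: θ*₍2₎ = 1.6171, θ*₍38₎ = 2.3974.
Basic interval reflects these around x̄ₜ:
  lower = 2 × 2.0529 − 2.3974 = 1.7084
  upper = 2 × 2.0529 − 1.6171 = 2.4887

(1.7084, 2.4887)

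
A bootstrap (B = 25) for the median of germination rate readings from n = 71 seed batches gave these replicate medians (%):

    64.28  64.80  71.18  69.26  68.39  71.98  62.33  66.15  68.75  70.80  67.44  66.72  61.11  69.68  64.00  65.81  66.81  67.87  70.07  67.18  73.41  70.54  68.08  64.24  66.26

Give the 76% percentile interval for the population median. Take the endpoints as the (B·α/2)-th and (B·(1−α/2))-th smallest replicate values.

Sorted replicates: 61.11, 62.33, 64.00, 64.24, 64.28, 64.80, 65.81, 66.15, 66.26, 66.72, 66.81, 67.18, 67.44, 67.87, 68.08, 68.39, 68.75, 69.26, 69.68, 70.07, 70.54, 70.80, 71.18, 71.98, 73.41
α = 0.24; lower rank = 25 × 0.120 = 3; upper rank = 25 × 0.880 = 22.
The 3rd smallest replicate is 64.00; the 22nd is 70.80.

(64.00, 70.80)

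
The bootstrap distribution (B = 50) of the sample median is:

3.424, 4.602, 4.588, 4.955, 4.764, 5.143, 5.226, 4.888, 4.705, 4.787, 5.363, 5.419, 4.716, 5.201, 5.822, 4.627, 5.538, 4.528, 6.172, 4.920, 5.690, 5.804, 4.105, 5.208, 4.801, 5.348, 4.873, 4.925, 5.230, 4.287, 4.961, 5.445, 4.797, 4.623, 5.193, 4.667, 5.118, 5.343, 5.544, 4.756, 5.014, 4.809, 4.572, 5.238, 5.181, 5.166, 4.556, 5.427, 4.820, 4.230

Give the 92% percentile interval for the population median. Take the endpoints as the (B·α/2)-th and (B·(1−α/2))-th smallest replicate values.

Sorted replicates: 3.424, 4.105, 4.230, 4.287, 4.528, 4.556, 4.572, 4.588, 4.602, 4.623, 4.627, 4.667, 4.705, 4.716, 4.756, 4.764, 4.787, 4.797, 4.801, 4.809, 4.820, 4.873, 4.888, 4.920, 4.925, 4.955, 4.961, 5.014, 5.118, 5.143, 5.166, 5.181, 5.193, 5.201, 5.208, 5.226, 5.230, 5.238, 5.343, 5.348, 5.363, 5.419, 5.427, 5.445, 5.538, 5.544, 5.690, 5.804, 5.822, 6.172
α = 0.08; lower rank = 50 × 0.040 = 2; upper rank = 50 × 0.960 = 48.
The 2nd smallest replicate is 4.105; the 48th is 5.804.

(4.105, 5.804)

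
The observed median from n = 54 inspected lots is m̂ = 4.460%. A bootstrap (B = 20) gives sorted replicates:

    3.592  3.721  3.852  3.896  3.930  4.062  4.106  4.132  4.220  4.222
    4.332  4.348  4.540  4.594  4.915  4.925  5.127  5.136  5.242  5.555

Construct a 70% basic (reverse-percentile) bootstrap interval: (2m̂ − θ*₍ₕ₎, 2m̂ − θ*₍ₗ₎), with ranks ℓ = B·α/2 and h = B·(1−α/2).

Percentile endpoints at ranks 3 and 17: θ*₍3₎ = 3.852, θ*₍17₎ = 5.127.
Basic interval reflects these around m̂:
  lower = 2 × 4.460 − 5.127 = 3.793
  upper = 2 × 4.460 − 3.852 = 5.068

(3.793, 5.068)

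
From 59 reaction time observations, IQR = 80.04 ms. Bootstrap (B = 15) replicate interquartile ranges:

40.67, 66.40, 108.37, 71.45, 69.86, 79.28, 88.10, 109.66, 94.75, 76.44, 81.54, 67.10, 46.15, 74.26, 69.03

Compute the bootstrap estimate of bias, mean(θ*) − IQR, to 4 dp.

mean(θ*) = (40.67 + 66.40 + 108.37 + 71.45 + 69.86 + 79.28 + 88.10 + 109.66 + 94.75 + 76.44 + 81.54 + 67.10 + 46.15 + 74.26 + 69.03) / 15 = 76.20400
bias = 76.20400 − 80.04

bias = −3.8360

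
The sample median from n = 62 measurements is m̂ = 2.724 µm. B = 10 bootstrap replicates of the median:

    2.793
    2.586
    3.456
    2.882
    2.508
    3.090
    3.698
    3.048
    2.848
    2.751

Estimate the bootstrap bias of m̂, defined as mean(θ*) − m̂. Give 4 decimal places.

mean(θ*) = (2.793 + 2.586 + 3.456 + 2.882 + 2.508 + 3.090 + 3.698 + 3.048 + 2.848 + 2.751) / 10 = 2.96600
bias = 2.96600 − 2.724

bias = +0.2420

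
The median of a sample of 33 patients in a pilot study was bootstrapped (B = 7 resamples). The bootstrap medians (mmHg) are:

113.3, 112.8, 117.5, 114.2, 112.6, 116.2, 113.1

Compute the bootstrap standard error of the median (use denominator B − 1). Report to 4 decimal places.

Bootstrap SE is the standard deviation of the 7 replicate medians.
Mean of replicates: (113.3 + 112.8 + 117.5 + 114.2 + 112.6 + 116.2 + 113.1) / 7 = 799.70000 / 7 = 114.24286
Sum of squared deviations: (−0.94286)² + (−1.44286)² + (+3.25714)² + (−0.04286)² + (−1.64286)² + (+1.95714)² + (−1.14286)² = 21.41714
Variance = 21.41714 / 6 = 3.56952
SE* = √3.56952

SE* = 1.8893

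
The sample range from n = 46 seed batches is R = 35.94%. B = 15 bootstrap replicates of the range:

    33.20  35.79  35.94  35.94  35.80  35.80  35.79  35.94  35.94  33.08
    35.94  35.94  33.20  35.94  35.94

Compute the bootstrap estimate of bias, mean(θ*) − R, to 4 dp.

mean(θ*) = (33.20 + 35.79 + 35.94 + 35.94 + 35.80 + 35.80 + 35.79 + 35.94 + 35.94 + 33.08 + 35.94 + 35.94 + 33.20 + 35.94 + 35.94) / 15 = 35.34533
bias = 35.34533 − 35.94

bias = −0.5947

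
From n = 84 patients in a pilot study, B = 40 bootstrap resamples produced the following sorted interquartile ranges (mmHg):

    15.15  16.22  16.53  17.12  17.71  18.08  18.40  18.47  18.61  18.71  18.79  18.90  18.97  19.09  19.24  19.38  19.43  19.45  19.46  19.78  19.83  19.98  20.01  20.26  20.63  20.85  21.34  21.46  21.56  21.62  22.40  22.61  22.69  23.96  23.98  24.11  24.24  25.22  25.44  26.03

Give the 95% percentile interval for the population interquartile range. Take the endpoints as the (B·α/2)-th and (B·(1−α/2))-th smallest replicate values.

α = 0.05; lower rank = 40 × 0.025 = 1; upper rank = 40 × 0.975 = 39.
The 1st smallest replicate is 15.15; the 39th is 25.44.

(15.15, 25.44)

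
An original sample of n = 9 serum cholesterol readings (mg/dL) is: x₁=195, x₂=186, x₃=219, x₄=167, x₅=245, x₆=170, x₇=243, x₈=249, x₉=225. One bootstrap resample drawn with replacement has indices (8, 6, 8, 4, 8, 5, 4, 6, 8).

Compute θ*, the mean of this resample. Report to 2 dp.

Resample values: 249, 170, 249, 167, 249, 245, 167, 170, 249.
Mean = (249 + 170 + 249 + 167 + 249 + 245 + 167 + 170 + 249) / 9 = 1915.0 / 9 = 212.78

θ* = 212.78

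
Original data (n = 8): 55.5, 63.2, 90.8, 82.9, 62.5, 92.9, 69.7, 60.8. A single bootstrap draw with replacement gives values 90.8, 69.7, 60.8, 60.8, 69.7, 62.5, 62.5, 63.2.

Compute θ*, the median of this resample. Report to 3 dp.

Sorted: 60.8, 60.8, 62.5, 62.5, 63.2, 69.7, 69.7, 90.8
Median = average of the two middle values = 62.850

θ* = 62.850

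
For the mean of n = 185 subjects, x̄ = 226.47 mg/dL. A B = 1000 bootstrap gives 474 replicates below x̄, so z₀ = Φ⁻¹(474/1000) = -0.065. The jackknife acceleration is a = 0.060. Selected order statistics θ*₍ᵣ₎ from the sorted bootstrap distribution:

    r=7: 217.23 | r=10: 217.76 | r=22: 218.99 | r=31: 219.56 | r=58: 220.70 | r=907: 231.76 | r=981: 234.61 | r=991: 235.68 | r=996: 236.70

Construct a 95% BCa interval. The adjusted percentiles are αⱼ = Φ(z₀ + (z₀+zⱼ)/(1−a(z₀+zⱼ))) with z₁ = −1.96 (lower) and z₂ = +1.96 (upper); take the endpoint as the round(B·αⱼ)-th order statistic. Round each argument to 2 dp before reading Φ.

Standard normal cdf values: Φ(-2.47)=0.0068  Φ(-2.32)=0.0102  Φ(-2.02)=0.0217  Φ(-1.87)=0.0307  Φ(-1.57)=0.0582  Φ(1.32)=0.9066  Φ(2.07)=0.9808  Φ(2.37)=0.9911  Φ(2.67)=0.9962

Lower: z₀ + z₁ = -0.065 + (-1.960) = -2.025; 1 − a(z₀+z₁) = 1 − (0.060)(-2.025) = 1.1215; argument = -0.065 + (-2.025)/1.1215 = -1.8706 → -1.87.
α₁ = Φ(-1.87) = 0.0307; rank = round(1000 × 0.0307) = 31; θ*₍31₎ = 219.56.
Upper: z₀ + z₂ = 1.895; 1 − a(z₀+z₂) = 0.8863; argument = 2.0731 → 2.07; α₂ = 0.9808; rank = 981; θ*₍981₎ = 234.61.

(219.56, 234.61)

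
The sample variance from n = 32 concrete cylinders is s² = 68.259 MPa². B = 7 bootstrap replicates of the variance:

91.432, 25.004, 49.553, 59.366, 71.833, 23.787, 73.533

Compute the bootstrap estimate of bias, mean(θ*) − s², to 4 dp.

mean(θ*) = (91.432 + 25.004 + 49.553 + 59.366 + 71.833 + 23.787 + 73.533) / 7 = 56.35829
bias = 56.35829 − 68.259

bias = −11.9007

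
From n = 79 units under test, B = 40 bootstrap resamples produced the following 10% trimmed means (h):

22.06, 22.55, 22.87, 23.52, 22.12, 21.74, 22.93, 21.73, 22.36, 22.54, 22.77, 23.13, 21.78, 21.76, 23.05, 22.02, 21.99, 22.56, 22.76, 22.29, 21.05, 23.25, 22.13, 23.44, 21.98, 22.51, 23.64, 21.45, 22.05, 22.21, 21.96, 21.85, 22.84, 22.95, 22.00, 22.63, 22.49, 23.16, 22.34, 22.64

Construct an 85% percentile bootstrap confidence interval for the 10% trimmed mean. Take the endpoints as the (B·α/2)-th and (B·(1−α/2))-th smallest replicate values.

Sorted replicates: 21.05, 21.45, 21.73, 21.74, 21.76, 21.78, 21.85, 21.96, 21.98, 21.99, 22.00, 22.02, 22.05, 22.06, 22.12, 22.13, 22.21, 22.29, 22.34, 22.36, 22.49, 22.51, 22.54, 22.55, 22.56, 22.63, 22.64, 22.76, 22.77, 22.84, 22.87, 22.93, 22.95, 23.05, 23.13, 23.16, 23.25, 23.44, 23.52, 23.64
α = 0.15; lower rank = 40 × 0.075 = 3; upper rank = 40 × 0.925 = 37.
The 3rd smallest replicate is 21.73; the 37th is 23.25.

(21.73, 23.25)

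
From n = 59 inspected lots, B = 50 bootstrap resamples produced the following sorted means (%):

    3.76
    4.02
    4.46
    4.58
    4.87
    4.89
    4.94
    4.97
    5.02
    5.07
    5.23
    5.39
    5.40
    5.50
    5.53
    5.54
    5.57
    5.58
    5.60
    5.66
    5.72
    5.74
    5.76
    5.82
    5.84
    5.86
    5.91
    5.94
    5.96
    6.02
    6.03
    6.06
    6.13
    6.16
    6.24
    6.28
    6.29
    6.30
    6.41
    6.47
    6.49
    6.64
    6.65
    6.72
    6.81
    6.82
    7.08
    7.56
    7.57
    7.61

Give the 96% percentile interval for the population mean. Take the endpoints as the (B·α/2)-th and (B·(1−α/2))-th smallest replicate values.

(3.76, 7.57)

α = 0.04; lower rank = 50 × 0.020 = 1; upper rank = 50 × 0.980 = 49.
The 1st smallest replicate is 3.76; the 49th is 7.57.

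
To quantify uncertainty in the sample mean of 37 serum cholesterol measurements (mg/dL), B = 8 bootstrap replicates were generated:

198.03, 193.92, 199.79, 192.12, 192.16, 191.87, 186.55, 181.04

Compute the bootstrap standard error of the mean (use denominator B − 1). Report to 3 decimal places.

Bootstrap SE is the standard deviation of the 8 replicate means.
Mean of replicates: (198.03 + 193.92 + 199.79 + 192.12 + 192.16 + 191.87 + 186.55 + 181.04) / 8 = 1535.4800 / 8 = 191.9350
Sum of squared deviations: (+6.0950)² + (+1.9850)² + (+7.8550)² + (+0.1850)² + (+0.2250)² + (−0.0650)² + (−5.3850)² + (−10.8950)² = 250.5786
Variance = 250.5786 / 7 = 35.7969
SE* = √35.7969

SE* = 5.983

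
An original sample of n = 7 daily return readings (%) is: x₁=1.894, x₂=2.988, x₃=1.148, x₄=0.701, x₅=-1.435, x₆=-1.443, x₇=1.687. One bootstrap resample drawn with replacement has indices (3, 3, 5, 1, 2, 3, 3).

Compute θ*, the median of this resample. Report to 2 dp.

θ* = 1.15

Resample values: 1.148, 1.148, -1.435, 1.894, 2.988, 1.148, 1.148.
Sorted: -1.435, 1.148, 1.148, 1.148, 1.148, 1.894, 2.988
Median = middle value = 1.15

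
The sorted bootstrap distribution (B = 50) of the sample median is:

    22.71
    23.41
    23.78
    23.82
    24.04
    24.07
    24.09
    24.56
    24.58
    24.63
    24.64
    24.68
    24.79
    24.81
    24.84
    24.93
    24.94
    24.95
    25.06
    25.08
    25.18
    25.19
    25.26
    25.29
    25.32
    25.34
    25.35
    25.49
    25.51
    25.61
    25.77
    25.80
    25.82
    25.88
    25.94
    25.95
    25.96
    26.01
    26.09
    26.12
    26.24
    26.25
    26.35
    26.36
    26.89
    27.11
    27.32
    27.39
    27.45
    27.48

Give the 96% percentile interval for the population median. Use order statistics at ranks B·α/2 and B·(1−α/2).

α = 0.04; lower rank = 50 × 0.020 = 1; upper rank = 50 × 0.980 = 49.
The 1st smallest replicate is 22.71; the 49th is 27.45.

(22.71, 27.45)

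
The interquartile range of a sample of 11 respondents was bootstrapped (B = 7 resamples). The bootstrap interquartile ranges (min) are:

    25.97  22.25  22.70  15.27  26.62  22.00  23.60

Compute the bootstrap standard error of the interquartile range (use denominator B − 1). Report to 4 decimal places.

SE* = 3.7133

Bootstrap SE is the standard deviation of the 7 replicate interquartile ranges.
Mean of replicates: (25.97 + 22.25 + 22.70 + 15.27 + 26.62 + 22.00 + 23.60) / 7 = 158.41000 / 7 = 22.63000
Sum of squared deviations: (+3.34000)² + (−0.38000)² + (+0.07000)² + (−7.36000)² + (+3.99000)² + (−0.63000)² + (+0.97000)² = 82.73240
Variance = 82.73240 / 6 = 13.78873
SE* = √13.78873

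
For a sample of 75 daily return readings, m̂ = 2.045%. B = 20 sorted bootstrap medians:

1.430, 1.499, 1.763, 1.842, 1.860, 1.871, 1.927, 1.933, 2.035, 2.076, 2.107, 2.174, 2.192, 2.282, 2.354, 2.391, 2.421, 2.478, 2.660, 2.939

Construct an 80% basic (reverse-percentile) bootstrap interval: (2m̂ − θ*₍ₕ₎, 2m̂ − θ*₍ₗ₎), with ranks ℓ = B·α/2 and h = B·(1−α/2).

(1.612, 2.591)

Percentile endpoints at ranks 2 and 18: θ*₍2₎ = 1.499, θ*₍18₎ = 2.478.
Basic interval reflects these around m̂:
  lower = 2 × 2.045 − 2.478 = 1.612
  upper = 2 × 2.045 − 1.499 = 2.591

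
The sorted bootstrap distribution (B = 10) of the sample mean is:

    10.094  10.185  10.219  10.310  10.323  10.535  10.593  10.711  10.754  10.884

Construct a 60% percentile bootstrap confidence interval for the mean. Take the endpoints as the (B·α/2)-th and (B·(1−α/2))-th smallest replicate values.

α = 0.40; lower rank = 10 × 0.200 = 2; upper rank = 10 × 0.800 = 8.
The 2nd smallest replicate is 10.185; the 8th is 10.711.

(10.185, 10.711)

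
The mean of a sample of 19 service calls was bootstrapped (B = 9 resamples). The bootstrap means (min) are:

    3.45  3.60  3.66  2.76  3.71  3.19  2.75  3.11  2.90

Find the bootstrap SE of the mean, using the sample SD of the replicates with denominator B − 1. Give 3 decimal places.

Bootstrap SE is the standard deviation of the 9 replicate means.
Mean of replicates: (3.45 + 3.60 + 3.66 + 2.76 + 3.71 + 3.19 + 2.75 + 3.11 + 2.90) / 9 = 29.13000 / 9 = 3.23667
Sum of squared deviations: (+0.21333)² + (+0.36333)² + (+0.42333)² + (−0.47667)² + (+0.47333)² + (−0.04667)² + (−0.48667)² + (−0.12667)² + (−0.33667)² = 1.17640
Variance = 1.17640 / 8 = 0.14705
SE* = √0.14705

SE* = 0.383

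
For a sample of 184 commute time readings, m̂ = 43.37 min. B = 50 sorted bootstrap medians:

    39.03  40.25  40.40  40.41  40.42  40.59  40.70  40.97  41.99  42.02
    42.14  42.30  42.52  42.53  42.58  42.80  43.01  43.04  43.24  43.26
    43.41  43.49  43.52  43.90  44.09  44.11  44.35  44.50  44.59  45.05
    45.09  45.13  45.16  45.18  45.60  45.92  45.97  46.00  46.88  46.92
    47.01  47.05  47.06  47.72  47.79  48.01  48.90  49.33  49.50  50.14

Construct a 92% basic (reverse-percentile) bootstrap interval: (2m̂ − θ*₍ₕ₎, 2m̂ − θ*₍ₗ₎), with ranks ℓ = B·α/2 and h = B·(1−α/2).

Percentile endpoints at ranks 2 and 48: θ*₍2₎ = 40.25, θ*₍48₎ = 49.33.
Basic interval reflects these around m̂:
  lower = 2 × 43.37 − 49.33 = 37.41
  upper = 2 × 43.37 − 40.25 = 46.49

(37.41, 46.49)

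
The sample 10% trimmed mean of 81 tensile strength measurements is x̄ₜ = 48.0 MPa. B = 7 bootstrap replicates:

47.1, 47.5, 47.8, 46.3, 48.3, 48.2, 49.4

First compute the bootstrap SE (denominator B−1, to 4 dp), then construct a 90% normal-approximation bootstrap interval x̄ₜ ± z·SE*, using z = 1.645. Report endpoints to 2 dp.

Mean of replicates = 47.8000; sum of squared deviations = 5.8000; SE* = √(5.8000/6) = 0.9832
Margin = 1.645 × 0.9832 = 1.617
Interval: 48.0 ± 1.617

(46.38, 49.62)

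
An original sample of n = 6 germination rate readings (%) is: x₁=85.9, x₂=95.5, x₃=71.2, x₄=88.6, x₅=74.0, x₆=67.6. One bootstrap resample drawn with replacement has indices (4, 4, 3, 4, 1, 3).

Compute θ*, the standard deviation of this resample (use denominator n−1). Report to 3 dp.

θ* = 8.700

Resample values: 88.6, 88.6, 71.2, 88.6, 85.9, 71.2.
Mean = 82.3500; sum of squared deviations = 378.4350
s² = 378.4350 / 5 = 75.6870
s = √75.6870 = 8.700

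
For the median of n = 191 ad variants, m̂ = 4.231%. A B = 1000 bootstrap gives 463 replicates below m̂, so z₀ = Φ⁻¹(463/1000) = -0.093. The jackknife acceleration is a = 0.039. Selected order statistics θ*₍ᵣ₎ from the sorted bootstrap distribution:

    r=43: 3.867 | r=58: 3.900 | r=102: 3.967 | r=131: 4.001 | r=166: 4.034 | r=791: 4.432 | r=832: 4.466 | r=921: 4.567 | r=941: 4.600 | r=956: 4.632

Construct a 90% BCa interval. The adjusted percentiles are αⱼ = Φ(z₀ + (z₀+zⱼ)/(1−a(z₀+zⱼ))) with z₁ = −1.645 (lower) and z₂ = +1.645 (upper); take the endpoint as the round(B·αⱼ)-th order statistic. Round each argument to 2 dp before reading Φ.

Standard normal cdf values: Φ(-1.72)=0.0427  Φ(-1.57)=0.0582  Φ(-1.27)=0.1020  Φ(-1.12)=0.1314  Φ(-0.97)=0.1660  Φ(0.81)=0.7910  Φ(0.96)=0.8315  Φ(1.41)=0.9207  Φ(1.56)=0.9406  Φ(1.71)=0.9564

Lower: z₀ + z₁ = -0.093 + (-1.645) = -1.738; 1 − a(z₀+z₁) = 1 − (0.039)(-1.738) = 1.0678; argument = -0.093 + (-1.738)/1.0678 = -1.7207 → -1.72.
α₁ = Φ(-1.72) = 0.0427; rank = round(1000 × 0.0427) = 43; θ*₍43₎ = 3.867.
Upper: z₀ + z₂ = 1.552; 1 − a(z₀+z₂) = 0.9395; argument = 1.5590 → 1.56; α₂ = 0.9406; rank = 941; θ*₍941₎ = 4.600.

(3.867, 4.600)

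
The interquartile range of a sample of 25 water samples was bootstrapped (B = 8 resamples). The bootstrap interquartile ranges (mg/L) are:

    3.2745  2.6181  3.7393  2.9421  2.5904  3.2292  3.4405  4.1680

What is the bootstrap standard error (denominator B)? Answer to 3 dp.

SE* = 0.506

Bootstrap SE is the standard deviation of the 8 replicate interquartile ranges.
Mean of replicates: (3.2745 + 2.6181 + 3.7393 + 2.9421 + 2.5904 + 3.2292 + 3.4405 + 4.1680) / 8 = 26.00210 / 8 = 3.25026
Sum of squared deviations: (+0.02424)² + (−0.63216)² + (+0.48904)² + (−0.30816)² + (−0.65986)² + (−0.02106)² + (+0.19024)² + (+0.91774)² = 2.04863
Variance = 2.04863 / 8 = 0.25608
SE* = √0.25608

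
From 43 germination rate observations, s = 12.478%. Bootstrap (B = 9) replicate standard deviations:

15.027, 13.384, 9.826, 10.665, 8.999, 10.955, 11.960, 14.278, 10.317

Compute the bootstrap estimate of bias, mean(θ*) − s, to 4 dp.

mean(θ*) = (15.027 + 13.384 + 9.826 + 10.665 + 8.999 + 10.955 + 11.960 + 14.278 + 10.317) / 9 = 11.71233
bias = 11.71233 − 12.478

bias = −0.7657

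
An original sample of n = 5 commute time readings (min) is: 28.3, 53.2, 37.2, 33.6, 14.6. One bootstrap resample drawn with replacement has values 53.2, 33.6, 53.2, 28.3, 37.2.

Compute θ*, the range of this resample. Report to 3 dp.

Range = 53.2 − 28.3 = 24.900

θ* = 24.900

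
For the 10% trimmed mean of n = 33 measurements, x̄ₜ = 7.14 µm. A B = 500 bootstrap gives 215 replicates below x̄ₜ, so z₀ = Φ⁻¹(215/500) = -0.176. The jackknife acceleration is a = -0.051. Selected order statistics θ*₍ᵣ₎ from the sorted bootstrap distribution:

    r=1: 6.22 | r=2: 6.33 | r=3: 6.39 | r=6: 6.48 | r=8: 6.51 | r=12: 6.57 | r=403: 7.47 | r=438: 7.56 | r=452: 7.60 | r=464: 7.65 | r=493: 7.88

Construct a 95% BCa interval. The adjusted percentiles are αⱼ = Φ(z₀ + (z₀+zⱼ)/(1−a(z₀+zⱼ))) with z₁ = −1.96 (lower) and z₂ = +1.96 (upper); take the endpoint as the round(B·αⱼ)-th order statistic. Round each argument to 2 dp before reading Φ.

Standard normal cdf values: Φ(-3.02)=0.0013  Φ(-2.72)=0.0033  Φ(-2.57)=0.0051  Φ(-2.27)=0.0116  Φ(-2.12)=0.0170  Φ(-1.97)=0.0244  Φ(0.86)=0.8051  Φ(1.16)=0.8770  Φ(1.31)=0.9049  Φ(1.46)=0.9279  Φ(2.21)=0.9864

(6.39, 7.65)

Lower: z₀ + z₁ = -0.176 + (-1.960) = -2.136; 1 − a(z₀+z₁) = 1 − (-0.051)(-2.136) = 0.8911; argument = -0.176 + (-2.136)/0.8911 = -2.5731 → -2.57.
α₁ = Φ(-2.57) = 0.0051; rank = round(500 × 0.0051) = 3; θ*₍3₎ = 6.39.
Upper: z₀ + z₂ = 1.784; 1 − a(z₀+z₂) = 1.0910; argument = 1.4592 → 1.46; α₂ = 0.9279; rank = 464; θ*₍464₎ = 7.65.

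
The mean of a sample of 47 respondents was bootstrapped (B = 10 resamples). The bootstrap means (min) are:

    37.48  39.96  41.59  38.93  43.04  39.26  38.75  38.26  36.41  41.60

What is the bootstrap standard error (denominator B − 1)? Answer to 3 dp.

SE* = 2.045

Bootstrap SE is the standard deviation of the 10 replicate means.
Mean of replicates: (37.48 + 39.96 + 41.59 + 38.93 + 43.04 + 39.26 + 38.75 + 38.26 + 36.41 + 41.60) / 10 = 395.2800 / 10 = 39.5280
Sum of squared deviations: (−2.0480)² + (+0.4320)² + (+2.0620)² + (−0.5980)² + (+3.5120)² + (−0.2680)² + (−0.7780)² + (−1.2680)² + (−3.1180)² + (+2.0720)² = 37.6246
Variance = 37.6246 / 9 = 4.1805
SE* = √4.1805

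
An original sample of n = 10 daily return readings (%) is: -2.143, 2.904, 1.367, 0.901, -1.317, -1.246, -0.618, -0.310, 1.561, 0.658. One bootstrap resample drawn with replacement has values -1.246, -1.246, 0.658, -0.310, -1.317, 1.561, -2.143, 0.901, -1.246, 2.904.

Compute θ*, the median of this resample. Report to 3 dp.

θ* = -0.778

Sorted: -2.143, -1.317, -1.246, -1.246, -1.246, -0.310, 0.658, 0.901, 1.561, 2.904
Median = average of the two middle values = -0.778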